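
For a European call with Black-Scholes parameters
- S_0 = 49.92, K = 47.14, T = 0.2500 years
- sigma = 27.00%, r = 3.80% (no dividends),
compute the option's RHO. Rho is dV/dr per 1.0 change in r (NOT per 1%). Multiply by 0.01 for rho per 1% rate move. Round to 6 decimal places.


Answer: Rho = 7.767881

Derivation:
d1 = 0.5623135300; d2 = 0.4273135300
phi(d1) = 0.3406033122; exp(-qT) = 1.0000000000; exp(-rT) = 0.9905449824
N(d2) = 0.6654245103
Rho = K*T*exp(-rT)*N(d2) = 47.1400 * 0.2500 * 0.9905449824 * 0.6654245103 = 7.767881


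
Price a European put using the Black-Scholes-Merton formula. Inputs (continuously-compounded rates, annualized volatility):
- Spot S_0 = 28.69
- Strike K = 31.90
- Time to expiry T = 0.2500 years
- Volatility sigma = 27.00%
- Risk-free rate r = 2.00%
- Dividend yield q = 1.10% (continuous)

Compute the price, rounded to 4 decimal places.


Answer: Price = 3.6454

Derivation:
d1 = (ln(S/K) + (r - q + 0.5*sigma^2) * T) / (sigma * sqrt(T)) = -0.70144355
d2 = d1 - sigma * sqrt(T) = -0.83644355
exp(-rT) = 0.99501248; exp(-qT) = 0.99725378
P = K * exp(-rT) * N(-d2) - S_0 * exp(-qT) * N(-d1)
N(-d1) = 0.75848688; N(-d2) = 0.79854729
P = 31.9000 * 0.99501248 * 0.79854729 - 28.6900 * 0.99725378 * 0.75848688 = 3.6454


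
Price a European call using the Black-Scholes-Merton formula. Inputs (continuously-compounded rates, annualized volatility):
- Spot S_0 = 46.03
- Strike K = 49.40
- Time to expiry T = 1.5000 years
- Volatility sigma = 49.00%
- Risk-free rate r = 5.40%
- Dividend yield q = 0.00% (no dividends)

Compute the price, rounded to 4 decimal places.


Answer: Price = 11.0396

Derivation:
d1 = (ln(S/K) + (r - q + 0.5*sigma^2) * T) / (sigma * sqrt(T)) = 0.31729713
d2 = d1 - sigma * sqrt(T) = -0.28282786
exp(-rT) = 0.92219369; exp(-qT) = 1.00000000
C = S_0 * exp(-qT) * N(d1) - K * exp(-rT) * N(d2)
N(d1) = 0.62449092; N(d2) = 0.38865440
C = 46.0300 * 1.00000000 * 0.62449092 - 49.4000 * 0.92219369 * 0.38865440 = 11.0396


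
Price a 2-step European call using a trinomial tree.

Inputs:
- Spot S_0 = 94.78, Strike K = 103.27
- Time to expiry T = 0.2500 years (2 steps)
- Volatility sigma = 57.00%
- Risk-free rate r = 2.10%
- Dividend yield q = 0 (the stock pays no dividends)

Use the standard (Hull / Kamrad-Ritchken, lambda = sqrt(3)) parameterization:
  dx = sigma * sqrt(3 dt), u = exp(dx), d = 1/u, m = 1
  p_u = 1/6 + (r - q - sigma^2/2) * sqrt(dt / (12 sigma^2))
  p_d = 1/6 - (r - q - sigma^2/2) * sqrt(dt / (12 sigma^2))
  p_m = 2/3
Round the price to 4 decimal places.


dt = T/N = 0.125000; dx = sigma*sqrt(3*dt) = 0.349052
u = exp(dx) = 1.417723; d = 1/u = 0.705356
p_u = 0.141339, p_m = 0.666667, p_d = 0.191994
Discount per step: exp(-r*dt) = 0.997378
Stock lattice S(k, j) with j the centered position index:
  k=0: S(0,+0) = 94.7800
  k=1: S(1,-1) = 66.8537; S(1,+0) = 94.7800; S(1,+1) = 134.3718
  k=2: S(2,-2) = 47.1557; S(2,-1) = 66.8537; S(2,+0) = 94.7800; S(2,+1) = 134.3718; S(2,+2) = 190.5021
Terminal payoffs V(N, j) = max(S_T - K, 0):
  V(2,-2) = 0.000000; V(2,-1) = 0.000000; V(2,+0) = 0.000000; V(2,+1) = 31.101816; V(2,+2) = 87.232057
Backward induction: V(k, j) = exp(-r*dt) * [p_u * V(k+1, j+1) + p_m * V(k+1, j) + p_d * V(k+1, j-1)]
  V(1,-1) = exp(-r*dt) * [p_u*0.000000 + p_m*0.000000 + p_d*0.000000] = 0.000000
  V(1,+0) = exp(-r*dt) * [p_u*31.101816 + p_m*0.000000 + p_d*0.000000] = 4.384380
  V(1,+1) = exp(-r*dt) * [p_u*87.232057 + p_m*31.101816 + p_d*0.000000] = 32.977171
  V(0,+0) = exp(-r*dt) * [p_u*32.977171 + p_m*4.384380 + p_d*0.000000] = 7.564004

Answer: Price = V(0,0) = 7.5640


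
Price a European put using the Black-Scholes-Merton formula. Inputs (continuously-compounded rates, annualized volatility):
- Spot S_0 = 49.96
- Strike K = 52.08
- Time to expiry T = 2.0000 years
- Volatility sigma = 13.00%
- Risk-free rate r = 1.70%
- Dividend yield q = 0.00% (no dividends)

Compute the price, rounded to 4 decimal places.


d1 = (ln(S/K) + (r - q + 0.5*sigma^2) * T) / (sigma * sqrt(T)) = 0.05081208
d2 = d1 - sigma * sqrt(T) = -0.13303568
exp(-rT) = 0.96657150; exp(-qT) = 1.00000000
P = K * exp(-rT) * N(-d2) - S_0 * exp(-qT) * N(-d1)
N(-d1) = 0.47973763; N(-d2) = 0.55291742
P = 52.0800 * 0.96657150 * 0.55291742 - 49.9600 * 1.00000000 * 0.47973763 = 3.8656

Answer: Price = 3.8656


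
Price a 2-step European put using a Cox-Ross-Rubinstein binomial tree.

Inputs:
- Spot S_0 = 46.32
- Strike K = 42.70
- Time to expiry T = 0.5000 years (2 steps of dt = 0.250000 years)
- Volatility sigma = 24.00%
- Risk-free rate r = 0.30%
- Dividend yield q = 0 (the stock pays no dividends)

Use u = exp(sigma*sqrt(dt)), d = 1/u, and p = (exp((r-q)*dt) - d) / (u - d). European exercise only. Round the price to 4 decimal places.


Answer: Price = V(0,0) = 1.7359

Derivation:
dt = T/N = 0.250000
u = exp(sigma*sqrt(dt)) = 1.127497; d = 1/u = 0.886920
p = (exp((r-q)*dt) - d) / (u - d) = 0.473155
Discount per step: exp(-r*dt) = 0.999250
Stock lattice S(k, i) with i counting down-moves:
  k=0: S(0,0) = 46.3200
  k=1: S(1,0) = 52.2257; S(1,1) = 41.0822
  k=2: S(2,0) = 58.8843; S(2,1) = 46.3200; S(2,2) = 36.4366
Terminal payoffs V(N, i) = max(K - S_T, 0):
  V(2,0) = 0.000000; V(2,1) = 0.000000; V(2,2) = 6.263397
Backward induction: V(k, i) = exp(-r*dt) * [p * V(k+1, i) + (1-p) * V(k+1, i+1)].
  V(1,0) = exp(-r*dt) * [p*0.000000 + (1-p)*0.000000] = 0.000000
  V(1,1) = exp(-r*dt) * [p*0.000000 + (1-p)*6.263397] = 3.297368
  V(0,0) = exp(-r*dt) * [p*0.000000 + (1-p)*3.297368] = 1.735901


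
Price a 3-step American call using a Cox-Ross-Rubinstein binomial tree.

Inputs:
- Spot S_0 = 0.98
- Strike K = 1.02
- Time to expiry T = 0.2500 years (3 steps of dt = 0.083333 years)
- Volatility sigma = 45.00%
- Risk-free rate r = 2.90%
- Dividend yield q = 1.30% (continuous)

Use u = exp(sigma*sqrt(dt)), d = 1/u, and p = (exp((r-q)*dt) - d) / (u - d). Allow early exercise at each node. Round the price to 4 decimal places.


dt = T/N = 0.083333
u = exp(sigma*sqrt(dt)) = 1.138719; d = 1/u = 0.878180
p = (exp((r-q)*dt) - d) / (u - d) = 0.472691
Discount per step: exp(-r*dt) = 0.997586
Stock lattice S(k, i) with i counting down-moves:
  k=0: S(0,0) = 0.9800
  k=1: S(1,0) = 1.1159; S(1,1) = 0.8606
  k=2: S(2,0) = 1.2707; S(2,1) = 0.9800; S(2,2) = 0.7558
  k=3: S(3,0) = 1.4470; S(3,1) = 1.1159; S(3,2) = 0.8606; S(3,3) = 0.6637
Terminal payoffs V(N, i) = max(S_T - K, 0):
  V(3,0) = 0.427024; V(3,1) = 0.095944; V(3,2) = 0.000000; V(3,3) = 0.000000
Backward induction: V(k, i) = exp(-r*dt) * [p * V(k+1, i) + (1-p) * V(k+1, i+1)]; then take max(V_cont, immediate exercise) for American.
  V(2,0) = exp(-r*dt) * [p*0.427024 + (1-p)*0.095944] = 0.251833; exercise = 0.250747; V(2,0) = max -> 0.251833
  V(2,1) = exp(-r*dt) * [p*0.095944 + (1-p)*0.000000] = 0.045243; exercise = 0.000000; V(2,1) = max -> 0.045243
  V(2,2) = exp(-r*dt) * [p*0.000000 + (1-p)*0.000000] = 0.000000; exercise = 0.000000; V(2,2) = max -> 0.000000
  V(1,0) = exp(-r*dt) * [p*0.251833 + (1-p)*0.045243] = 0.142551; exercise = 0.095944; V(1,0) = max -> 0.142551
  V(1,1) = exp(-r*dt) * [p*0.045243 + (1-p)*0.000000] = 0.021334; exercise = 0.000000; V(1,1) = max -> 0.021334
  V(0,0) = exp(-r*dt) * [p*0.142551 + (1-p)*0.021334] = 0.078442; exercise = 0.000000; V(0,0) = max -> 0.078442

Answer: Price = V(0,0) = 0.0784


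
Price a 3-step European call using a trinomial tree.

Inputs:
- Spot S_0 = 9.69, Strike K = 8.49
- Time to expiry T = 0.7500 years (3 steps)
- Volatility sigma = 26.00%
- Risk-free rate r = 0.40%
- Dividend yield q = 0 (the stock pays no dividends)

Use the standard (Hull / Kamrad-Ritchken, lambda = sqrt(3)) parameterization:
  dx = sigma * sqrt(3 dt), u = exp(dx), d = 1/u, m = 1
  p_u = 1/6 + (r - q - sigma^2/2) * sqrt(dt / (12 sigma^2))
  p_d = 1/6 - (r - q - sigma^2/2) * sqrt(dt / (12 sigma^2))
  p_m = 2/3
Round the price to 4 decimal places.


dt = T/N = 0.250000; dx = sigma*sqrt(3*dt) = 0.225167
u = exp(dx) = 1.252531; d = 1/u = 0.798383
p_u = 0.150123, p_m = 0.666667, p_d = 0.183210
Discount per step: exp(-r*dt) = 0.999000
Stock lattice S(k, j) with j the centered position index:
  k=0: S(0,+0) = 9.6900
  k=1: S(1,-1) = 7.7363; S(1,+0) = 9.6900; S(1,+1) = 12.1370
  k=2: S(2,-2) = 6.1766; S(2,-1) = 7.7363; S(2,+0) = 9.6900; S(2,+1) = 12.1370; S(2,+2) = 15.2020
  k=3: S(3,-3) = 4.9313; S(3,-2) = 6.1766; S(3,-1) = 7.7363; S(3,+0) = 9.6900; S(3,+1) = 12.1370; S(3,+2) = 15.2020; S(3,+3) = 19.0410
Terminal payoffs V(N, j) = max(S_T - K, 0):
  V(3,-3) = 0.000000; V(3,-2) = 0.000000; V(3,-1) = 0.000000; V(3,+0) = 1.200000; V(3,+1) = 3.647029; V(3,+2) = 6.712010; V(3,+3) = 10.550994
Backward induction: V(k, j) = exp(-r*dt) * [p_u * V(k+1, j+1) + p_m * V(k+1, j) + p_d * V(k+1, j-1)]
  V(2,-2) = exp(-r*dt) * [p_u*0.000000 + p_m*0.000000 + p_d*0.000000] = 0.000000
  V(2,-1) = exp(-r*dt) * [p_u*1.200000 + p_m*0.000000 + p_d*0.000000] = 0.179968
  V(2,+0) = exp(-r*dt) * [p_u*3.647029 + p_m*1.200000 + p_d*0.000000] = 1.346157
  V(2,+1) = exp(-r*dt) * [p_u*6.712010 + p_m*3.647029 + p_d*1.200000] = 3.655177
  V(2,+2) = exp(-r*dt) * [p_u*10.550994 + p_m*6.712010 + p_d*3.647029] = 6.720072
  V(1,-1) = exp(-r*dt) * [p_u*1.346157 + p_m*0.179968 + p_d*0.000000] = 0.321746
  V(1,+0) = exp(-r*dt) * [p_u*3.655177 + p_m*1.346157 + p_d*0.179968] = 1.477659
  V(1,+1) = exp(-r*dt) * [p_u*6.720072 + p_m*3.655177 + p_d*1.346157] = 3.688564
  V(0,+0) = exp(-r*dt) * [p_u*3.688564 + p_m*1.477659 + p_d*0.321746] = 1.596196

Answer: Price = V(0,0) = 1.5962


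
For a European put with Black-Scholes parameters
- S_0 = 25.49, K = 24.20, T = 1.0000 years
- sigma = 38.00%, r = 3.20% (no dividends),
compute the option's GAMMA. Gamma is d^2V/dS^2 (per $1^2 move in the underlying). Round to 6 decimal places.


Answer: Gamma = 0.037853

Derivation:
d1 = 0.4108778559; d2 = 0.0308778559
phi(d1) = 0.3666495325; exp(-qT) = 1.0000000000; exp(-rT) = 0.9685065821
Gamma = exp(-qT) * phi(d1) / (S * sigma * sqrt(T)) = 1.0000000000 * 0.3666495325 / (25.4900 * 0.3800 * 1.0000000000) = 0.037853


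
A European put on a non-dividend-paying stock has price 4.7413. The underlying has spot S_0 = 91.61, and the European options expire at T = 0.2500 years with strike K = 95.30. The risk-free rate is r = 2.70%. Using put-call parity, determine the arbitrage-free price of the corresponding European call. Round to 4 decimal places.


Answer: Call price = 1.6924

Derivation:
Put-call parity: C - P = S_0 * exp(-qT) - K * exp(-rT).
S_0 * exp(-qT) = 91.6100 * 1.00000000 = 91.61000000
K * exp(-rT) = 95.3000 * 0.99327273 = 94.65889118
C = P + S*exp(-qT) - K*exp(-rT)
C = 4.7413 + 91.61000000 - 94.65889118 = 1.6924


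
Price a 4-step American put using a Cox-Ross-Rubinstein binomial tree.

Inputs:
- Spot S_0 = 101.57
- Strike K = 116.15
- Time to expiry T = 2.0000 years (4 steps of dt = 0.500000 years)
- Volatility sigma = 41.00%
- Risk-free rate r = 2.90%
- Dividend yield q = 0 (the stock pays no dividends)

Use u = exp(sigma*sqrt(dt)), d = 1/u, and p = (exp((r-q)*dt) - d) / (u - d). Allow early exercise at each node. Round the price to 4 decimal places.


dt = T/N = 0.500000
u = exp(sigma*sqrt(dt)) = 1.336312; d = 1/u = 0.748328
p = (exp((r-q)*dt) - d) / (u - d) = 0.452865
Discount per step: exp(-r*dt) = 0.985605
Stock lattice S(k, i) with i counting down-moves:
  k=0: S(0,0) = 101.5700
  k=1: S(1,0) = 135.7292; S(1,1) = 76.0077
  k=2: S(2,0) = 181.3766; S(2,1) = 101.5700; S(2,2) = 56.8787
  k=3: S(3,0) = 242.3758; S(3,1) = 135.7292; S(3,2) = 76.0077; S(3,3) = 42.5639
  k=4: S(4,0) = 323.8898; S(4,1) = 181.3766; S(4,2) = 101.5700; S(4,3) = 56.8787; S(4,4) = 31.8518
Terminal payoffs V(N, i) = max(K - S_T, 0):
  V(4,0) = 0.000000; V(4,1) = 0.000000; V(4,2) = 14.580000; V(4,3) = 59.271316; V(4,4) = 84.298225
Backward induction: V(k, i) = exp(-r*dt) * [p * V(k+1, i) + (1-p) * V(k+1, i+1)]; then take max(V_cont, immediate exercise) for American.
  V(3,0) = exp(-r*dt) * [p*0.000000 + (1-p)*0.000000] = 0.000000; exercise = 0.000000; V(3,0) = max -> 0.000000
  V(3,1) = exp(-r*dt) * [p*0.000000 + (1-p)*14.580000] = 7.862391; exercise = 0.000000; V(3,1) = max -> 7.862391
  V(3,2) = exp(-r*dt) * [p*14.580000 + (1-p)*59.271316] = 38.470293; exercise = 40.142316; V(3,2) = max -> 40.142316
  V(3,3) = exp(-r*dt) * [p*59.271316 + (1-p)*84.298225] = 71.914059; exercise = 73.586083; V(3,3) = max -> 73.586083
  V(2,0) = exp(-r*dt) * [p*0.000000 + (1-p)*7.862391] = 4.239862; exercise = 0.000000; V(2,0) = max -> 4.239862
  V(2,1) = exp(-r*dt) * [p*7.862391 + (1-p)*40.142316] = 25.156437; exercise = 14.580000; V(2,1) = max -> 25.156437
  V(2,2) = exp(-r*dt) * [p*40.142316 + (1-p)*73.586083] = 57.599292; exercise = 59.271316; V(2,2) = max -> 59.271316
  V(1,0) = exp(-r*dt) * [p*4.239862 + (1-p)*25.156437] = 15.458271; exercise = 0.000000; V(1,0) = max -> 15.458271
  V(1,1) = exp(-r*dt) * [p*25.156437 + (1-p)*59.271316] = 43.191043; exercise = 40.142316; V(1,1) = max -> 43.191043
  V(0,0) = exp(-r*dt) * [p*15.458271 + (1-p)*43.191043] = 30.190880; exercise = 14.580000; V(0,0) = max -> 30.190880

Answer: Price = V(0,0) = 30.1909


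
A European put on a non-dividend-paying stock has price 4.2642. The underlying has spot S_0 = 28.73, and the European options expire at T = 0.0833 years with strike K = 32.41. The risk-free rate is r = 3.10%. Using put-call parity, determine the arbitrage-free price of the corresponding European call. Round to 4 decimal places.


Put-call parity: C - P = S_0 * exp(-qT) - K * exp(-rT).
S_0 * exp(-qT) = 28.7300 * 1.00000000 = 28.73000000
K * exp(-rT) = 32.4100 * 0.99742103 = 32.32641562
C = P + S*exp(-qT) - K*exp(-rT)
C = 4.2642 + 28.73000000 - 32.32641562 = 0.6678

Answer: Call price = 0.6678


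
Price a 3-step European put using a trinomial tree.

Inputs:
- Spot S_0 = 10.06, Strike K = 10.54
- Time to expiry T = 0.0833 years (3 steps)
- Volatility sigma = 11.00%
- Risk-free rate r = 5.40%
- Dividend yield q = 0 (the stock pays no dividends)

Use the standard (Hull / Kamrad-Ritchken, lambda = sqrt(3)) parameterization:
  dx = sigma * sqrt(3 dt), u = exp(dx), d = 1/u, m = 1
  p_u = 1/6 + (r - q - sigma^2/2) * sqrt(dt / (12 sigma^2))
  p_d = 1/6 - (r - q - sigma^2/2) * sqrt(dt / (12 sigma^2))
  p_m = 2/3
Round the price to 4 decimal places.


dt = T/N = 0.027767; dx = sigma*sqrt(3*dt) = 0.031748
u = exp(dx) = 1.032257; d = 1/u = 0.968751
p_u = 0.187635, p_m = 0.666667, p_d = 0.145698
Discount per step: exp(-r*dt) = 0.998502
Stock lattice S(k, j) with j the centered position index:
  k=0: S(0,+0) = 10.0600
  k=1: S(1,-1) = 9.7456; S(1,+0) = 10.0600; S(1,+1) = 10.3845
  k=2: S(2,-2) = 9.4411; S(2,-1) = 9.7456; S(2,+0) = 10.0600; S(2,+1) = 10.3845; S(2,+2) = 10.7195
  k=3: S(3,-3) = 9.1461; S(3,-2) = 9.4411; S(3,-1) = 9.7456; S(3,+0) = 10.0600; S(3,+1) = 10.3845; S(3,+2) = 10.7195; S(3,+3) = 11.0653
Terminal payoffs V(N, j) = max(K - S_T, 0):
  V(3,-3) = 1.393938; V(3,-2) = 1.098911; V(3,-1) = 0.794367; V(3,+0) = 0.480000; V(3,+1) = 0.155492; V(3,+2) = 0.000000; V(3,+3) = 0.000000
Backward induction: V(k, j) = exp(-r*dt) * [p_u * V(k+1, j+1) + p_m * V(k+1, j) + p_d * V(k+1, j-1)]
  V(2,-2) = exp(-r*dt) * [p_u*0.794367 + p_m*1.098911 + p_d*1.393938] = 1.083127
  V(2,-1) = exp(-r*dt) * [p_u*0.480000 + p_m*0.794367 + p_d*1.098911] = 0.778584
  V(2,+0) = exp(-r*dt) * [p_u*0.155492 + p_m*0.480000 + p_d*0.794367] = 0.464217
  V(2,+1) = exp(-r*dt) * [p_u*0.000000 + p_m*0.155492 + p_d*0.480000] = 0.173336
  V(2,+2) = exp(-r*dt) * [p_u*0.000000 + p_m*0.000000 + p_d*0.155492] = 0.022621
  V(1,-1) = exp(-r*dt) * [p_u*0.464217 + p_m*0.778584 + p_d*1.083127] = 0.762825
  V(1,+0) = exp(-r*dt) * [p_u*0.173336 + p_m*0.464217 + p_d*0.778584] = 0.454758
  V(1,+1) = exp(-r*dt) * [p_u*0.022621 + p_m*0.173336 + p_d*0.464217] = 0.187157
  V(0,+0) = exp(-r*dt) * [p_u*0.187157 + p_m*0.454758 + p_d*0.762825] = 0.448758

Answer: Price = V(0,0) = 0.4488


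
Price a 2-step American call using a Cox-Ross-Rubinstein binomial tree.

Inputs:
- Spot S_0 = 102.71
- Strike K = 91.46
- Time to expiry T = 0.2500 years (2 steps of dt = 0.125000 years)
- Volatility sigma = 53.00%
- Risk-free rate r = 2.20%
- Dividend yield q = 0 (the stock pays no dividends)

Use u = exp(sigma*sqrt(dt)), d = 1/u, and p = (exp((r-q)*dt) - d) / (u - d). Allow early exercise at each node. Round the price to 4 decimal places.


Answer: Price = V(0,0) = 17.7854

Derivation:
dt = T/N = 0.125000
u = exp(sigma*sqrt(dt)) = 1.206089; d = 1/u = 0.829126
p = (exp((r-q)*dt) - d) / (u - d) = 0.460596
Discount per step: exp(-r*dt) = 0.997254
Stock lattice S(k, i) with i counting down-moves:
  k=0: S(0,0) = 102.7100
  k=1: S(1,0) = 123.8775; S(1,1) = 85.1595
  k=2: S(2,0) = 149.4073; S(2,1) = 102.7100; S(2,2) = 70.6080
Terminal payoffs V(N, i) = max(S_T - K, 0):
  V(2,0) = 57.947292; V(2,1) = 11.250000; V(2,2) = 0.000000
Backward induction: V(k, i) = exp(-r*dt) * [p * V(k+1, i) + (1-p) * V(k+1, i+1)]; then take max(V_cont, immediate exercise) for American.
  V(1,0) = exp(-r*dt) * [p*57.947292 + (1-p)*11.250000] = 32.668621; exercise = 32.417451; V(1,0) = max -> 32.668621
  V(1,1) = exp(-r*dt) * [p*11.250000 + (1-p)*0.000000] = 5.167474; exercise = 0.000000; V(1,1) = max -> 5.167474
  V(0,0) = exp(-r*dt) * [p*32.668621 + (1-p)*5.167474] = 17.785414; exercise = 11.250000; V(0,0) = max -> 17.785414


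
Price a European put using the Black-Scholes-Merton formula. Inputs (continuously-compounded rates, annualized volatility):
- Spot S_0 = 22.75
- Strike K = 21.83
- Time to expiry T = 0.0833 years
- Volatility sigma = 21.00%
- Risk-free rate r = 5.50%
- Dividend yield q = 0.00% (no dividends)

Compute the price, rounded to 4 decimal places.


d1 = (ln(S/K) + (r - q + 0.5*sigma^2) * T) / (sigma * sqrt(T)) = 0.78697431
d2 = d1 - sigma * sqrt(T) = 0.72636466
exp(-rT) = 0.99542898; exp(-qT) = 1.00000000
P = K * exp(-rT) * N(-d2) - S_0 * exp(-qT) * N(-d1)
N(-d1) = 0.21564845; N(-d2) = 0.23380762
P = 21.8300 * 0.99542898 * 0.23380762 - 22.7500 * 1.00000000 * 0.21564845 = 0.1747

Answer: Price = 0.1747


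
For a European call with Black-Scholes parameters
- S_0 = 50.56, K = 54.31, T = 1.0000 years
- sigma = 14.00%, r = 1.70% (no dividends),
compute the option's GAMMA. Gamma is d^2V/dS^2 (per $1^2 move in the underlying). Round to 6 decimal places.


d1 = -0.3196258729; d2 = -0.4596258729
phi(d1) = 0.3790758801; exp(-qT) = 1.0000000000; exp(-rT) = 0.9831436846
Gamma = exp(-qT) * phi(d1) / (S * sigma * sqrt(T)) = 1.0000000000 * 0.3790758801 / (50.5600 * 0.1400 * 1.0000000000) = 0.053554

Answer: Gamma = 0.053554


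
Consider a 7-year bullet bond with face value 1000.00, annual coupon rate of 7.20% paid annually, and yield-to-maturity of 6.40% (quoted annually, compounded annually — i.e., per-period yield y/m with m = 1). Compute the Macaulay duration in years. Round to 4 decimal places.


Answer: Macaulay duration = 5.7674 years

Derivation:
Coupon per period c = face * coupon_rate / m = 72.000000
Periods per year m = 1; per-period yield y/m = 0.064000
Number of cashflows N = 7
Cashflows (t years, CF_t, discount factor 1/(1+y/m)^(m*t), PV):
  t = 1.0000: CF_t = 72.000000, DF = 0.939850, PV = 67.669173
  t = 2.0000: CF_t = 72.000000, DF = 0.883317, PV = 63.598847
  t = 3.0000: CF_t = 72.000000, DF = 0.830185, PV = 59.773352
  t = 4.0000: CF_t = 72.000000, DF = 0.780249, PV = 56.177963
  t = 5.0000: CF_t = 72.000000, DF = 0.733317, PV = 52.798837
  t = 6.0000: CF_t = 72.000000, DF = 0.689208, PV = 49.622967
  t = 7.0000: CF_t = 1072.000000, DF = 0.647752, PV = 694.389891
Price P = sum_t PV_t = 1044.031030
Macaulay numerator sum_t t * PV_t:
  t * PV_t at t = 1.0000: 67.669173
  t * PV_t at t = 2.0000: 127.197693
  t * PV_t at t = 3.0000: 179.320057
  t * PV_t at t = 4.0000: 224.711850
  t * PV_t at t = 5.0000: 263.994185
  t * PV_t at t = 6.0000: 297.737803
  t * PV_t at t = 7.0000: 4860.729236
Macaulay duration D = (sum_t t * PV_t) / P = 6021.359998 / 1044.031030 = 5.767415


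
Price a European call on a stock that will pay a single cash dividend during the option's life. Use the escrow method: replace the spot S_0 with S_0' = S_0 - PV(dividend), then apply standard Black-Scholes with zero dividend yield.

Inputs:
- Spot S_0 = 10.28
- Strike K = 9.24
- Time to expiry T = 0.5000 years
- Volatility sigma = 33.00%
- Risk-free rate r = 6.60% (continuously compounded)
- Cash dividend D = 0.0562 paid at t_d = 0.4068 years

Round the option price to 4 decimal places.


Answer: Price = 1.6753

Derivation:
PV(D) = D * exp(-r * t_d) = 0.0562 * 0.97350842 = 0.05471117
S_0' = S_0 - PV(D) = 10.2800 - 0.05471117 = 10.22528883
d1 = (ln(S_0'/K) + (r + sigma^2/2)*T) / (sigma*sqrt(T)) = 0.69230923
d2 = d1 - sigma*sqrt(T) = 0.45896400
exp(-rT) = 0.96753856
N(d1) = 0.75562842; N(d2) = 0.67686999
C = S_0' * N(d1) - K * exp(-rT) * N(d2) = 10.22528883 * 0.75562842 - 9.2400 * 0.96753856 * 0.67686999 = 1.6753


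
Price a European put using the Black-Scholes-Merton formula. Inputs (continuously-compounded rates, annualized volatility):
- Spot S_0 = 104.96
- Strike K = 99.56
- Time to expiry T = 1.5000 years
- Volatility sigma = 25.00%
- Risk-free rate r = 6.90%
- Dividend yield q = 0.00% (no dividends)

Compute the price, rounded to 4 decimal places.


Answer: Price = 5.7481

Derivation:
d1 = (ln(S/K) + (r - q + 0.5*sigma^2) * T) / (sigma * sqrt(T)) = 0.66362833
d2 = d1 - sigma * sqrt(T) = 0.35744211
exp(-rT) = 0.90167602; exp(-qT) = 1.00000000
P = K * exp(-rT) * N(-d2) - S_0 * exp(-qT) * N(-d1)
N(-d1) = 0.25346411; N(-d2) = 0.36038043
P = 99.5600 * 0.90167602 * 0.36038043 - 104.9600 * 1.00000000 * 0.25346411 = 5.7481


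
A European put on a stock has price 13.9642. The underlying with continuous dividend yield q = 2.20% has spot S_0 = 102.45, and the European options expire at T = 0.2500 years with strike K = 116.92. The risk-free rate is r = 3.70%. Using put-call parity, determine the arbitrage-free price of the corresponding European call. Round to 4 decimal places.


Answer: Call price = 0.0088

Derivation:
Put-call parity: C - P = S_0 * exp(-qT) - K * exp(-rT).
S_0 * exp(-qT) = 102.4500 * 0.99451510 = 101.88807172
K * exp(-rT) = 116.9200 * 0.99079265 = 115.84347660
C = P + S*exp(-qT) - K*exp(-rT)
C = 13.9642 + 101.88807172 - 115.84347660 = 0.0088


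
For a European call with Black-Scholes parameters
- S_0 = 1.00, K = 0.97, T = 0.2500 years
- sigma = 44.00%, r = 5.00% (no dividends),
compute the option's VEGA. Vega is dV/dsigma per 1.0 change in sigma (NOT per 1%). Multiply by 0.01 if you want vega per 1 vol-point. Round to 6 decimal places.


d1 = 0.3052691249; d2 = 0.0852691249
phi(d1) = 0.3807801317; exp(-qT) = 1.0000000000; exp(-rT) = 0.9875778005
Vega = S * exp(-qT) * phi(d1) * sqrt(T) = 1.0000 * 1.0000000000 * 0.3807801317 * 0.5000000000 = 0.190390

Answer: Vega = 0.190390


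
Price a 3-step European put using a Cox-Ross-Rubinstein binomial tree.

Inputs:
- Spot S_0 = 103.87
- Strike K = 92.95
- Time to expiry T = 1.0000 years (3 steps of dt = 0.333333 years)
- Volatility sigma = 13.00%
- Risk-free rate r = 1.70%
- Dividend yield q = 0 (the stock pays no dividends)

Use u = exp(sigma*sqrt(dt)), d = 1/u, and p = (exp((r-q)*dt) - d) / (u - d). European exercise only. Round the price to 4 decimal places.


dt = T/N = 0.333333
u = exp(sigma*sqrt(dt)) = 1.077944; d = 1/u = 0.927692
p = (exp((r-q)*dt) - d) / (u - d) = 0.519066
Discount per step: exp(-r*dt) = 0.994349
Stock lattice S(k, i) with i counting down-moves:
  k=0: S(0,0) = 103.8700
  k=1: S(1,0) = 111.9660; S(1,1) = 96.3594
  k=2: S(2,0) = 120.6931; S(2,1) = 103.8700; S(2,2) = 89.3918
  k=3: S(3,0) = 130.1004; S(3,1) = 111.9660; S(3,2) = 96.3594; S(3,3) = 82.9281
Terminal payoffs V(N, i) = max(K - S_T, 0):
  V(3,0) = 0.000000; V(3,1) = 0.000000; V(3,2) = 0.000000; V(3,3) = 10.021938
Backward induction: V(k, i) = exp(-r*dt) * [p * V(k+1, i) + (1-p) * V(k+1, i+1)].
  V(2,0) = exp(-r*dt) * [p*0.000000 + (1-p)*0.000000] = 0.000000
  V(2,1) = exp(-r*dt) * [p*0.000000 + (1-p)*0.000000] = 0.000000
  V(2,2) = exp(-r*dt) * [p*0.000000 + (1-p)*10.021938] = 4.792651
  V(1,0) = exp(-r*dt) * [p*0.000000 + (1-p)*0.000000] = 0.000000
  V(1,1) = exp(-r*dt) * [p*0.000000 + (1-p)*4.792651] = 2.291923
  V(0,0) = exp(-r*dt) * [p*0.000000 + (1-p)*2.291923] = 1.096034

Answer: Price = V(0,0) = 1.0960


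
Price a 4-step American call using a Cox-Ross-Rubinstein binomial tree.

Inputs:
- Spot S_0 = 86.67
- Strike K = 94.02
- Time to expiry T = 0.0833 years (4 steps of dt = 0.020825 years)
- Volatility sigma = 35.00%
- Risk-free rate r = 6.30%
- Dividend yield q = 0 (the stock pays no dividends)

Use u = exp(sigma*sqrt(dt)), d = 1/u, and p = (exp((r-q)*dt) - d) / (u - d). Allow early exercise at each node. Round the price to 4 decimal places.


dt = T/N = 0.020825
u = exp(sigma*sqrt(dt)) = 1.051805; d = 1/u = 0.950746
p = (exp((r-q)*dt) - d) / (u - d) = 0.500366
Discount per step: exp(-r*dt) = 0.998689
Stock lattice S(k, i) with i counting down-moves:
  k=0: S(0,0) = 86.6700
  k=1: S(1,0) = 91.1600; S(1,1) = 82.4012
  k=2: S(2,0) = 95.8825; S(2,1) = 86.6700; S(2,2) = 78.3426
  k=3: S(3,0) = 100.8498; S(3,1) = 91.1600; S(3,2) = 82.4012; S(3,3) = 74.4840
  k=4: S(4,0) = 106.0743; S(4,1) = 95.8825; S(4,2) = 86.6700; S(4,3) = 78.3426; S(4,4) = 70.8153
Terminal payoffs V(N, i) = max(S_T - K, 0):
  V(4,0) = 12.054320; V(4,1) = 1.862539; V(4,2) = 0.000000; V(4,3) = 0.000000; V(4,4) = 0.000000
Backward induction: V(k, i) = exp(-r*dt) * [p * V(k+1, i) + (1-p) * V(k+1, i+1)]; then take max(V_cont, immediate exercise) for American.
  V(3,0) = exp(-r*dt) * [p*12.054320 + (1-p)*1.862539] = 6.953036; exercise = 6.829765; V(3,0) = max -> 6.953036
  V(3,1) = exp(-r*dt) * [p*1.862539 + (1-p)*0.000000] = 0.930730; exercise = 0.000000; V(3,1) = max -> 0.930730
  V(3,2) = exp(-r*dt) * [p*0.000000 + (1-p)*0.000000] = 0.000000; exercise = 0.000000; V(3,2) = max -> 0.000000
  V(3,3) = exp(-r*dt) * [p*0.000000 + (1-p)*0.000000] = 0.000000; exercise = 0.000000; V(3,3) = max -> 0.000000
  V(2,0) = exp(-r*dt) * [p*6.953036 + (1-p)*0.930730] = 3.938919; exercise = 1.862539; V(2,0) = max -> 3.938919
  V(2,1) = exp(-r*dt) * [p*0.930730 + (1-p)*0.000000] = 0.465096; exercise = 0.000000; V(2,1) = max -> 0.465096
  V(2,2) = exp(-r*dt) * [p*0.000000 + (1-p)*0.000000] = 0.000000; exercise = 0.000000; V(2,2) = max -> 0.000000
  V(1,0) = exp(-r*dt) * [p*3.938919 + (1-p)*0.465096] = 2.200391; exercise = 0.000000; V(1,0) = max -> 2.200391
  V(1,1) = exp(-r*dt) * [p*0.465096 + (1-p)*0.000000] = 0.232413; exercise = 0.000000; V(1,1) = max -> 0.232413
  V(0,0) = exp(-r*dt) * [p*2.200391 + (1-p)*0.232413] = 1.215528; exercise = 0.000000; V(0,0) = max -> 1.215528

Answer: Price = V(0,0) = 1.2155


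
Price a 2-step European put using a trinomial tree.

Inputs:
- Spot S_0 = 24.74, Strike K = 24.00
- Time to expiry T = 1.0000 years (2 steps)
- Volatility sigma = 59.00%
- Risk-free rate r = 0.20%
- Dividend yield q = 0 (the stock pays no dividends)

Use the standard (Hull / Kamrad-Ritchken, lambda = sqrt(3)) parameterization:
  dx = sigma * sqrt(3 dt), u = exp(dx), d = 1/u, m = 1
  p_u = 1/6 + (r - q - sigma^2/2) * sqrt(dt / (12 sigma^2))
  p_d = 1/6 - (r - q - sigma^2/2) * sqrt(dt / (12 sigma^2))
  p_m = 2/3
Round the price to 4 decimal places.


Answer: Price = V(0,0) = 4.5362

Derivation:
dt = T/N = 0.500000; dx = sigma*sqrt(3*dt) = 0.722599
u = exp(dx) = 2.059781; d = 1/u = 0.485489
p_u = 0.107142, p_m = 0.666667, p_d = 0.226191
Discount per step: exp(-r*dt) = 0.999000
Stock lattice S(k, j) with j the centered position index:
  k=0: S(0,+0) = 24.7400
  k=1: S(1,-1) = 12.0110; S(1,+0) = 24.7400; S(1,+1) = 50.9590
  k=2: S(2,-2) = 5.8312; S(2,-1) = 12.0110; S(2,+0) = 24.7400; S(2,+1) = 50.9590; S(2,+2) = 104.9643
Terminal payoffs V(N, j) = max(K - S_T, 0):
  V(2,-2) = 18.168802; V(2,-1) = 11.989012; V(2,+0) = 0.000000; V(2,+1) = 0.000000; V(2,+2) = 0.000000
Backward induction: V(k, j) = exp(-r*dt) * [p_u * V(k+1, j+1) + p_m * V(k+1, j) + p_d * V(k+1, j-1)]
  V(1,-1) = exp(-r*dt) * [p_u*0.000000 + p_m*11.989012 + p_d*18.168802] = 12.090204
  V(1,+0) = exp(-r*dt) * [p_u*0.000000 + p_m*0.000000 + p_d*11.989012] = 2.709100
  V(1,+1) = exp(-r*dt) * [p_u*0.000000 + p_m*0.000000 + p_d*0.000000] = 0.000000
  V(0,+0) = exp(-r*dt) * [p_u*0.000000 + p_m*2.709100 + p_d*12.090204] = 4.536228


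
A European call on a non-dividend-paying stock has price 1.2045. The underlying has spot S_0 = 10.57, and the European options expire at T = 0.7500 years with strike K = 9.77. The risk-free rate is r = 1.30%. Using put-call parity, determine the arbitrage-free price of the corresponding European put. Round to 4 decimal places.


Answer: Put price = 0.3097

Derivation:
Put-call parity: C - P = S_0 * exp(-qT) - K * exp(-rT).
S_0 * exp(-qT) = 10.5700 * 1.00000000 = 10.57000000
K * exp(-rT) = 9.7700 * 0.99029738 = 9.67520537
P = C - S*exp(-qT) + K*exp(-rT)
P = 1.2045 - 10.57000000 + 9.67520537 = 0.3097


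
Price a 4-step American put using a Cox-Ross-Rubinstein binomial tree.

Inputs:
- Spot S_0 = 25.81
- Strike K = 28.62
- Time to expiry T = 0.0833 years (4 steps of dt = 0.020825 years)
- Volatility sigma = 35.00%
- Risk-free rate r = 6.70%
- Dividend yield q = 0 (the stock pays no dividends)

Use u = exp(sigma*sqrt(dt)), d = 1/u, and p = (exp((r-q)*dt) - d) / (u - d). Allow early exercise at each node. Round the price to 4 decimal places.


Answer: Price = V(0,0) = 2.9214

Derivation:
dt = T/N = 0.020825
u = exp(sigma*sqrt(dt)) = 1.051805; d = 1/u = 0.950746
p = (exp((r-q)*dt) - d) / (u - d) = 0.501192
Discount per step: exp(-r*dt) = 0.998606
Stock lattice S(k, i) with i counting down-moves:
  k=0: S(0,0) = 25.8100
  k=1: S(1,0) = 27.1471; S(1,1) = 24.5388
  k=2: S(2,0) = 28.5535; S(2,1) = 25.8100; S(2,2) = 23.3301
  k=3: S(3,0) = 30.0327; S(3,1) = 27.1471; S(3,2) = 24.5388; S(3,3) = 22.1810
  k=4: S(4,0) = 31.5885; S(4,1) = 28.5535; S(4,2) = 25.8100; S(4,3) = 23.3301; S(4,4) = 21.0885
Terminal payoffs V(N, i) = max(K - S_T, 0):
  V(4,0) = 0.000000; V(4,1) = 0.066541; V(4,2) = 2.810000; V(4,3) = 5.289864; V(4,4) = 7.531458
Backward induction: V(k, i) = exp(-r*dt) * [p * V(k+1, i) + (1-p) * V(k+1, i+1)]; then take max(V_cont, immediate exercise) for American.
  V(3,0) = exp(-r*dt) * [p*0.000000 + (1-p)*0.066541] = 0.033145; exercise = 0.000000; V(3,0) = max -> 0.033145
  V(3,1) = exp(-r*dt) * [p*0.066541 + (1-p)*2.810000] = 1.433000; exercise = 1.472905; V(3,1) = max -> 1.472905
  V(3,2) = exp(-r*dt) * [p*2.810000 + (1-p)*5.289864] = 4.041334; exercise = 4.081238; V(3,2) = max -> 4.081238
  V(3,3) = exp(-r*dt) * [p*5.289864 + (1-p)*7.531458] = 6.399055; exercise = 6.438960; V(3,3) = max -> 6.438960
  V(2,0) = exp(-r*dt) * [p*0.033145 + (1-p)*1.472905] = 0.750261; exercise = 0.066541; V(2,0) = max -> 0.750261
  V(2,1) = exp(-r*dt) * [p*1.472905 + (1-p)*4.081238] = 2.770095; exercise = 2.810000; V(2,1) = max -> 2.810000
  V(2,2) = exp(-r*dt) * [p*4.081238 + (1-p)*6.438960] = 5.249959; exercise = 5.289864; V(2,2) = max -> 5.289864
  V(1,0) = exp(-r*dt) * [p*0.750261 + (1-p)*2.810000] = 1.775197; exercise = 1.472905; V(1,0) = max -> 1.775197
  V(1,1) = exp(-r*dt) * [p*2.810000 + (1-p)*5.289864] = 4.041334; exercise = 4.081238; V(1,1) = max -> 4.081238
  V(0,0) = exp(-r*dt) * [p*1.775197 + (1-p)*4.081238] = 2.921390; exercise = 2.810000; V(0,0) = max -> 2.921390


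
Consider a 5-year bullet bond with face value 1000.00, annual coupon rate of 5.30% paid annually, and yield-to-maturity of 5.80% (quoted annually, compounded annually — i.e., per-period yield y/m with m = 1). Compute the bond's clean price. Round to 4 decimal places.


Answer: Price = 978.8231

Derivation:
Coupon per period c = face * coupon_rate / m = 53.000000
Periods per year m = 1; per-period yield y/m = 0.058000
Number of cashflows N = 5
Cashflows (t years, CF_t, discount factor 1/(1+y/m)^(m*t), PV):
  t = 1.0000: CF_t = 53.000000, DF = 0.945180, PV = 50.094518
  t = 2.0000: CF_t = 53.000000, DF = 0.893364, PV = 47.348316
  t = 3.0000: CF_t = 53.000000, DF = 0.844390, PV = 44.752661
  t = 4.0000: CF_t = 53.000000, DF = 0.798100, PV = 42.299302
  t = 5.0000: CF_t = 1053.000000, DF = 0.754348, PV = 794.328295
Price P = sum_t PV_t = 978.823091


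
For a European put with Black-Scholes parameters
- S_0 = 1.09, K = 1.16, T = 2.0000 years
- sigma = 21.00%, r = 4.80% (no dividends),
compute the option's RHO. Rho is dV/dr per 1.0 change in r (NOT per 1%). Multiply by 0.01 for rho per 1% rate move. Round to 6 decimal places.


Answer: Rho = -1.083094

Derivation:
d1 = 0.2621604827; d2 = -0.0348243654
phi(d1) = 0.3854658822; exp(-qT) = 1.0000000000; exp(-rT) = 0.9084640161
N(-d2) = 0.5138901042
Rho = -K*T*exp(-rT)*N(-d2) = -1.1600 * 2.0000 * 0.9084640161 * 0.5138901042 = -1.083094


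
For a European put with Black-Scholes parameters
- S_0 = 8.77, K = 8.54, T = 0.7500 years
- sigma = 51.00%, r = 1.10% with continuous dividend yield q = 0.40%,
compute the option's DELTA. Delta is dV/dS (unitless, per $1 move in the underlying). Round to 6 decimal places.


Answer: Delta = -0.383649

Derivation:
d1 = 0.2928938638; d2 = -0.1487790922
phi(d1) = 0.3821920909; exp(-qT) = 0.9970044955; exp(-rT) = 0.9917839379
N(-d1) = 0.3848016396
Delta = -exp(-qT) * N(-d1) = -0.9970044955 * 0.3848016396 = -0.383649


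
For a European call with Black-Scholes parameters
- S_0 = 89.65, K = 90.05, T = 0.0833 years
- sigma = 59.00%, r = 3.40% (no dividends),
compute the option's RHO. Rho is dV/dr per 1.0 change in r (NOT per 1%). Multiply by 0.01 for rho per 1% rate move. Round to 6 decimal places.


d1 = 0.0756305559; d2 = -0.0946537064
phi(d1) = 0.3978029393; exp(-qT) = 1.0000000000; exp(-rT) = 0.9971718069
N(d2) = 0.4622949449
Rho = K*T*exp(-rT)*N(d2) = 90.0500 * 0.0833 * 0.9971718069 * 0.4622949449 = 3.457943

Answer: Rho = 3.457943


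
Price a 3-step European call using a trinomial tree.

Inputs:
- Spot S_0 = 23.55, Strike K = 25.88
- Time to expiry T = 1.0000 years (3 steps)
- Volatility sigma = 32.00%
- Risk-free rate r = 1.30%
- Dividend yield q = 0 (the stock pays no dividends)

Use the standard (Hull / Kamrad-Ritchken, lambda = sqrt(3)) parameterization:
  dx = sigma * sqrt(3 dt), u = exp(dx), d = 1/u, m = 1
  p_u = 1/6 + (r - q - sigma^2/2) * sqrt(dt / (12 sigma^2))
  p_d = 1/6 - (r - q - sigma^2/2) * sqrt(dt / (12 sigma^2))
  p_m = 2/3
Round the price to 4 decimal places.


Answer: Price = V(0,0) = 2.2534

Derivation:
dt = T/N = 0.333333; dx = sigma*sqrt(3*dt) = 0.320000
u = exp(dx) = 1.377128; d = 1/u = 0.726149
p_u = 0.146771, p_m = 0.666667, p_d = 0.186562
Discount per step: exp(-r*dt) = 0.995676
Stock lattice S(k, j) with j the centered position index:
  k=0: S(0,+0) = 23.5500
  k=1: S(1,-1) = 17.1008; S(1,+0) = 23.5500; S(1,+1) = 32.4314
  k=2: S(2,-2) = 12.4177; S(2,-1) = 17.1008; S(2,+0) = 23.5500; S(2,+1) = 32.4314; S(2,+2) = 44.6621
  k=3: S(3,-3) = 9.0171; S(3,-2) = 12.4177; S(3,-1) = 17.1008; S(3,+0) = 23.5500; S(3,+1) = 32.4314; S(3,+2) = 44.6621; S(3,+3) = 61.5055
Terminal payoffs V(N, j) = max(S_T - K, 0):
  V(3,-3) = 0.000000; V(3,-2) = 0.000000; V(3,-1) = 0.000000; V(3,+0) = 0.000000; V(3,+1) = 6.551359; V(3,+2) = 18.782125; V(3,+3) = 35.625452
Backward induction: V(k, j) = exp(-r*dt) * [p_u * V(k+1, j+1) + p_m * V(k+1, j) + p_d * V(k+1, j-1)]
  V(2,-2) = exp(-r*dt) * [p_u*0.000000 + p_m*0.000000 + p_d*0.000000] = 0.000000
  V(2,-1) = exp(-r*dt) * [p_u*0.000000 + p_m*0.000000 + p_d*0.000000] = 0.000000
  V(2,+0) = exp(-r*dt) * [p_u*6.551359 + p_m*0.000000 + p_d*0.000000] = 0.957391
  V(2,+1) = exp(-r*dt) * [p_u*18.782125 + p_m*6.551359 + p_d*0.000000] = 7.093436
  V(2,+2) = exp(-r*dt) * [p_u*35.625452 + p_m*18.782125 + p_d*6.551359] = 18.890396
  V(1,-1) = exp(-r*dt) * [p_u*0.957391 + p_m*0.000000 + p_d*0.000000] = 0.139909
  V(1,+0) = exp(-r*dt) * [p_u*7.093436 + p_m*0.957391 + p_d*0.000000] = 1.672108
  V(1,+1) = exp(-r*dt) * [p_u*18.890396 + p_m*7.093436 + p_d*0.957391] = 7.646921
  V(0,+0) = exp(-r*dt) * [p_u*7.646921 + p_m*1.672108 + p_d*0.139909] = 2.253400


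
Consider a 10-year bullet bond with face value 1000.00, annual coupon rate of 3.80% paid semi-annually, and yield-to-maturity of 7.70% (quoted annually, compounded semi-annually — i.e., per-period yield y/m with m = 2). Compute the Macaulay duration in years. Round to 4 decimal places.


Coupon per period c = face * coupon_rate / m = 19.000000
Periods per year m = 2; per-period yield y/m = 0.038500
Number of cashflows N = 20
Cashflows (t years, CF_t, discount factor 1/(1+y/m)^(m*t), PV):
  t = 0.5000: CF_t = 19.000000, DF = 0.962927, PV = 18.295619
  t = 1.0000: CF_t = 19.000000, DF = 0.927229, PV = 17.617351
  t = 1.5000: CF_t = 19.000000, DF = 0.892854, PV = 16.964228
  t = 2.0000: CF_t = 19.000000, DF = 0.859754, PV = 16.335318
  t = 2.5000: CF_t = 19.000000, DF = 0.827880, PV = 15.729724
  t = 3.0000: CF_t = 19.000000, DF = 0.797188, PV = 15.146580
  t = 3.5000: CF_t = 19.000000, DF = 0.767635, PV = 14.585056
  t = 4.0000: CF_t = 19.000000, DF = 0.739176, PV = 14.044348
  t = 4.5000: CF_t = 19.000000, DF = 0.711773, PV = 13.523686
  t = 5.0000: CF_t = 19.000000, DF = 0.685386, PV = 13.022327
  t = 5.5000: CF_t = 19.000000, DF = 0.659977, PV = 12.539554
  t = 6.0000: CF_t = 19.000000, DF = 0.635509, PV = 12.074679
  t = 6.5000: CF_t = 19.000000, DF = 0.611949, PV = 11.627038
  t = 7.0000: CF_t = 19.000000, DF = 0.589263, PV = 11.195992
  t = 7.5000: CF_t = 19.000000, DF = 0.567417, PV = 10.780927
  t = 8.0000: CF_t = 19.000000, DF = 0.546381, PV = 10.381248
  t = 8.5000: CF_t = 19.000000, DF = 0.526126, PV = 9.996388
  t = 9.0000: CF_t = 19.000000, DF = 0.506621, PV = 9.625794
  t = 9.5000: CF_t = 19.000000, DF = 0.487839, PV = 9.268940
  t = 10.0000: CF_t = 1019.000000, DF = 0.469753, PV = 478.678770
Price P = sum_t PV_t = 731.433568
Macaulay numerator sum_t t * PV_t:
  t * PV_t at t = 0.5000: 9.147809
  t * PV_t at t = 1.0000: 17.617351
  t * PV_t at t = 1.5000: 25.446342
  t * PV_t at t = 2.0000: 32.670636
  t * PV_t at t = 2.5000: 39.324309
  t * PV_t at t = 3.0000: 45.439741
  t * PV_t at t = 3.5000: 51.047695
  t * PV_t at t = 4.0000: 56.177394
  t * PV_t at t = 4.5000: 60.856589
  t * PV_t at t = 5.0000: 65.111634
  t * PV_t at t = 5.5000: 68.967547
  t * PV_t at t = 6.0000: 72.448073
  t * PV_t at t = 6.5000: 75.575747
  t * PV_t at t = 7.0000: 78.371946
  t * PV_t at t = 7.5000: 80.856949
  t * PV_t at t = 8.0000: 83.049988
  t * PV_t at t = 8.5000: 84.969294
  t * PV_t at t = 9.0000: 86.632150
  t * PV_t at t = 9.5000: 88.054933
  t * PV_t at t = 10.0000: 4786.787702
Macaulay duration D = (sum_t t * PV_t) / P = 5908.553831 / 731.433568 = 8.078046

Answer: Macaulay duration = 8.0780 years


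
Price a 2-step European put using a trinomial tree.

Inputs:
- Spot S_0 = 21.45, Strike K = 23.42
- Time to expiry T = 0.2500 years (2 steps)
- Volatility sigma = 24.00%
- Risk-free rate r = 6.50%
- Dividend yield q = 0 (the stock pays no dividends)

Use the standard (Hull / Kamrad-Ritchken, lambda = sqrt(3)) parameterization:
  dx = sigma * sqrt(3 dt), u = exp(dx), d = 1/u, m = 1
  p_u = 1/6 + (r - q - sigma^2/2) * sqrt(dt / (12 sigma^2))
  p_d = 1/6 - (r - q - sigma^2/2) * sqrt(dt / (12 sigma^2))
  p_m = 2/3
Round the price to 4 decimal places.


dt = T/N = 0.125000; dx = sigma*sqrt(3*dt) = 0.146969
u = exp(dx) = 1.158319; d = 1/u = 0.863320
p_u = 0.182061, p_m = 0.666667, p_d = 0.151272
Discount per step: exp(-r*dt) = 0.991908
Stock lattice S(k, j) with j the centered position index:
  k=0: S(0,+0) = 21.4500
  k=1: S(1,-1) = 18.5182; S(1,+0) = 21.4500; S(1,+1) = 24.8459
  k=2: S(2,-2) = 15.9872; S(2,-1) = 18.5182; S(2,+0) = 21.4500; S(2,+1) = 24.8459; S(2,+2) = 28.7795
Terminal payoffs V(N, j) = max(K - S_T, 0):
  V(2,-2) = 7.432840; V(2,-1) = 4.901777; V(2,+0) = 1.970000; V(2,+1) = 0.000000; V(2,+2) = 0.000000
Backward induction: V(k, j) = exp(-r*dt) * [p_u * V(k+1, j+1) + p_m * V(k+1, j) + p_d * V(k+1, j-1)]
  V(1,-1) = exp(-r*dt) * [p_u*1.970000 + p_m*4.901777 + p_d*7.432840] = 4.712450
  V(1,+0) = exp(-r*dt) * [p_u*0.000000 + p_m*1.970000 + p_d*4.901777] = 2.038209
  V(1,+1) = exp(-r*dt) * [p_u*0.000000 + p_m*0.000000 + p_d*1.970000] = 0.295595
  V(0,+0) = exp(-r*dt) * [p_u*0.295595 + p_m*2.038209 + p_d*4.712450] = 2.108286

Answer: Price = V(0,0) = 2.1083


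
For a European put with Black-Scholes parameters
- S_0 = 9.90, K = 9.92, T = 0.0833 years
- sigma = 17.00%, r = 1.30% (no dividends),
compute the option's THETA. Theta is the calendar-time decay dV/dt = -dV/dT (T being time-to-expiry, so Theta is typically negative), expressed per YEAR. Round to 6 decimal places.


d1 = 0.0054707241; d2 = -0.0435942328
phi(d1) = 0.3989363105; exp(-qT) = 1.0000000000; exp(-rT) = 0.9989176861
Theta = -S*exp(-qT)*phi(d1)*sigma/(2*sqrt(T)) + r*K*exp(-rT)*N(-d2) - q*S*exp(-qT)*N(-d1)
N(-d1) = 0.4978175077; N(-d2) = 0.5173860756; sqrt(T) = 0.2886173938
Term 1 = -9.9000 * 1.0000000000 * 0.3989363105 * 0.1700 / (2 * 0.2886173938) = -1.1631485576
Term 2 = 0.0130 * 9.9200 * 0.9989176861 * 0.5173860756 = 0.0666498940
Term 3 = 0 (no dividend yield, q = 0)
Theta = -1.1631485576 + (0.0666498940) + (0.0000000000) = -1.096499

Answer: Theta = -1.096499
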